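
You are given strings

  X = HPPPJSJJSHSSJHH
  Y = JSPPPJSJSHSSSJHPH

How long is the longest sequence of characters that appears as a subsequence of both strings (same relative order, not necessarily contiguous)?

One common subsequence of length 13: P [2,3], then P [3,4], then P [4,5], then J [5,6], then S [6,7], then J [8,8], then S [9,9], then H [10,10], then S [11,12], then S [12,13], then J [13,14], then H [14,15], then H [15,17]. Since dp[15][17] = 13, nothing longer is possible.

13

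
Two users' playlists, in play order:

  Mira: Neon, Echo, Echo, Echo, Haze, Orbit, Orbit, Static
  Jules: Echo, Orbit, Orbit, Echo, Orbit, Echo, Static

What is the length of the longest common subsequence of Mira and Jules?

Match Echo at Mira[2]=Jules[1] → Echo at Mira[3]=Jules[4] → Echo at Mira[4]=Jules[6] → Static at Mira[8]=Jules[7] — 4 songs in the same relative order in both. Since dp[8][7] = 4, nothing longer is possible.

4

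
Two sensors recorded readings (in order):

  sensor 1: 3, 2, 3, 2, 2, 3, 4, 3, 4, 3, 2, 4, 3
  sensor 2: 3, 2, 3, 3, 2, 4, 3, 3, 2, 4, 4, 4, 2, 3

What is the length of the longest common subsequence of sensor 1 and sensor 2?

Taking 3 (sensor 1 #1, sensor 2 #1), then 2 (sensor 1 #2, sensor 2 #2), then 3 (sensor 1 #3, sensor 2 #4), then 2 (sensor 1 #5, sensor 2 #5), then 4 (sensor 1 #7, sensor 2 #6), then 3 (sensor 1 #8, sensor 2 #7), then 3 (sensor 1 #10, sensor 2 #8), then 2 (sensor 1 #11, sensor 2 #9), then 4 (sensor 1 #12, sensor 2 #12), then 3 (sensor 1 #13, sensor 2 #14) gives a common subsequence of length 10. The LCS DP gives dp[13][14] = 10, so this is optimal.

10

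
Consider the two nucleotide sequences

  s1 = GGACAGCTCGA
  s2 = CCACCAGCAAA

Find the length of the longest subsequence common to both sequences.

Pick A at s1[3]=s2[3], then C at s1[4]=s2[5], then A at s1[5]=s2[6], then G at s1[6]=s2[7], then C at s1[7]=s2[8], then A at s1[11]=s2[11]; all 6 bases appear in both, in order. Since dp[11][11] = 6, nothing longer is possible.

6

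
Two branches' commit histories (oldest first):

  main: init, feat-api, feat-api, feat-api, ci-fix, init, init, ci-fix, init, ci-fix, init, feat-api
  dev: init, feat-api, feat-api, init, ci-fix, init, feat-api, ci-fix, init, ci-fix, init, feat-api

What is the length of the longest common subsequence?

Taking init [1,1] → feat-api [2,2] → feat-api [3,3] → ci-fix [5,5] → init [6,6] → ci-fix [8,8] → init [9,9] → ci-fix [10,10] → init [11,11] → feat-api [12,12] gives a common subsequence of length 10. Since dp[12][12] = 10, nothing longer is possible.

10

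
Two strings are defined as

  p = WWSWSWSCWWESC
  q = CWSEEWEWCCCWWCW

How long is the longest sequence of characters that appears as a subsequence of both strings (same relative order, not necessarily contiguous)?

8

One common subsequence of length 8: W (p #2, q #2) → S (p #3, q #3) → W (p #4, q #6) → W (p #6, q #8) → C (p #8, q #11) → W (p #9, q #12) → W (p #10, q #13) → C (p #13, q #14), and the DP table's final entry dp[13][15] is also 8, so no common subsequence is longer.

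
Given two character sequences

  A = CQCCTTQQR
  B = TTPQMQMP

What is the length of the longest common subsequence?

Let dp[i][j] be the LCS length of the first i characters of A and the first j characters of B. dp[i][j] = dp[i-1][j-1]+1 when the i-th and j-th characters match, else max(dp[i-1][j], dp[i][j-1]).
    ·  T  T  P  Q  M  Q  M  P
 ·  0  0  0  0  0  0  0  0  0
 C  0  0  0  0  0  0  0  0  0
 Q  0  0  0  0  1  1  1  1  1
 C  0  0  0  0  1  1  1  1  1
 C  0  0  0  0  1  1  1  1  1
 T  0  1  1  1  1  1  1  1  1
 T  0  1  2  2  2  2  2  2  2
 Q  0  1  2  2  3  3  3  3  3
 Q  0  1  2  2  3  3  4  4  4
 R  0  1  2  2  3  3  4  4  4
dp[9][8] = 4. One LCS (by backtracking along matches): TTQQ.

4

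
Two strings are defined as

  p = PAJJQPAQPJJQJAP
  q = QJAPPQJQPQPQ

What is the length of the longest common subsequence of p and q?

Pick P (p #1, q #5), J (p #4, q #7), Q (p #5, q #8), P (p #6, q #9), Q (p #8, q #10), P (p #9, q #11), Q (p #12, q #12); all 7 characters appear in both, in order. dp[15][12] = 7 confirms this is the maximum.

7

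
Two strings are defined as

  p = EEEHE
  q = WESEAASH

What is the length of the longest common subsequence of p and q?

Match E at p[1]=q[2], then E at p[2]=q[4], then H at p[4]=q[8] — 3 characters in the same relative order in both. dp[5][8] = 3 confirms this is the maximum.

3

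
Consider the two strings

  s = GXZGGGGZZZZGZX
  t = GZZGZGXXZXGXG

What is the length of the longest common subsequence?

7

Taking G (s #1, t #1), then Z (s #3, t #3), then G (s #4, t #4), then G (s #5, t #6), then Z (s #8, t #9), then G (s #12, t #11), then X (s #14, t #12) gives a common subsequence of length 7. dp[14][13] = 7 confirms this is the maximum.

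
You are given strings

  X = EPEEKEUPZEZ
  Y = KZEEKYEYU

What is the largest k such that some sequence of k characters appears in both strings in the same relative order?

5

Let dp[i][j] be the LCS length of the first i characters of X and the first j characters of Y. dp[i][j] = dp[i-1][j-1]+1 when the i-th and j-th characters match, else max(dp[i-1][j], dp[i][j-1]).
    ·  K  Z  E  E  K  Y  E  Y  U
 ·  0  0  0  0  0  0  0  0  0  0
 E  0  0  0  1  1  1  1  1  1  1
 P  0  0  0  1  1  1  1  1  1  1
 E  0  0  0  1  2  2  2  2  2  2
 E  0  0  0  1  2  2  2  3  3  3
 K  0  1  1  1  2  3  3  3  3  3
 E  0  1  1  2  2  3  3  4  4  4
 U  0  1  1  2  2  3  3  4  4  5
 P  0  1  1  2  2  3  3  4  4  5
 Z  0  1  2  2  2  3  3  4  4  5
 E  0  1  2  3  3  3  3  4  4  5
 Z  0  1  2  3  3  3  3  4  4  5
dp[11][9] = 5. One LCS (by backtracking along matches): EEKEU.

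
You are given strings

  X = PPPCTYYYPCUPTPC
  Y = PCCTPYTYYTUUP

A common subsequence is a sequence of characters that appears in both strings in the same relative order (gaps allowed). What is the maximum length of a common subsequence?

Pick P [1,1]; then C [4,3]; then T [5,4]; then Y [6,6]; then Y [7,8]; then Y [8,9]; then U [11,12]; then P [14,13]; all 8 characters appear in both, in order, and the DP table's final entry dp[15][13] is also 8, so no common subsequence is longer.

8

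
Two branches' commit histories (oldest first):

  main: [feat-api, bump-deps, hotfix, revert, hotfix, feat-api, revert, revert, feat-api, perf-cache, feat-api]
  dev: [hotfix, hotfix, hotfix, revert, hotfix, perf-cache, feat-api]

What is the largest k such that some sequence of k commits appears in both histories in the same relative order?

Taking hotfix at main[3]=dev[3] → revert at main[4]=dev[4] → hotfix at main[5]=dev[5] → perf-cache at main[10]=dev[6] → feat-api at main[11]=dev[7] gives a common subsequence of length 5, and the DP table's final entry dp[11][7] is also 5, so no common subsequence is longer.

5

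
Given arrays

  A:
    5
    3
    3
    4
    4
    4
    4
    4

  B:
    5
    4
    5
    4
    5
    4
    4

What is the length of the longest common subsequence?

Pick 5 at A[1]=B[1], then 4 at A[4]=B[2], then 4 at A[5]=B[4], then 4 at A[7]=B[6], then 4 at A[8]=B[7]; all 5 values appear in both, in order. Since dp[8][7] = 5, nothing longer is possible.

5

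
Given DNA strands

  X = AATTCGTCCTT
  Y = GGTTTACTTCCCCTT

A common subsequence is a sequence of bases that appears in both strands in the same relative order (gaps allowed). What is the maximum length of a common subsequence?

8

Pick A [1,6] → T [3,8] → T [4,9] → C [5,11] → C [8,12] → C [9,13] → T [10,14] → T [11,15]; all 8 bases appear in both, in order. Since dp[11][15] = 8, nothing longer is possible.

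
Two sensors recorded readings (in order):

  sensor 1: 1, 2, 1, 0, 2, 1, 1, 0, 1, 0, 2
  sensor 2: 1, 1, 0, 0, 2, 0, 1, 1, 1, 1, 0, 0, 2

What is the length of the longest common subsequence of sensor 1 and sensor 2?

9

Let dp[i][j] be the LCS length of the first i values of sensor 1 and the first j values of sensor 2. dp[i][j] = dp[i-1][j-1]+1 when the i-th and j-th values match, else max(dp[i-1][j], dp[i][j-1]).
    ·  1  1  0  0  2  0  1  1  1  1  0  0  2
 ·  0  0  0  0  0  0  0  0  0  0  0  0  0  0
 1  0  1  1  1  1  1  1  1  1  1  1  1  1  1
 2  0  1  1  1  1  2  2  2  2  2  2  2  2  2
 1  0  1  2  2  2  2  2  3  3  3  3  3  3  3
 0  0  1  2  3  3  3  3  3  3  3  3  4  4  4
 2  0  1  2  3  3  4  4  4  4  4  4  4  4  5
 1  0  1  2  3  3  4  4  5  5  5  5  5  5  5
 1  0  1  2  3  3  4  4  5  6  6  6  6  6  6
 0  0  1  2  3  4  4  5  5  6  6  6  7  7  7
 1  0  1  2  3  4  4  5  6  6  7  7  7  7  7
 0  0  1  2  3  4  4  5  6  6  7  7  8  8  8
 2  0  1  2  3  4  5  5  6  6  7  7  8  8  9
dp[11][13] = 9. One LCS (by backtracking along matches): 1, 1, 0, 2, 1, 1, 0, 0, 2.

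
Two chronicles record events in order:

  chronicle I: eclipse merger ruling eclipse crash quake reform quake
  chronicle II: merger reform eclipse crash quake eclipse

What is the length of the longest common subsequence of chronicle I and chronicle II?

4

Match merger [2,1], then eclipse [4,3], then crash [5,4], then quake [6,5] — 4 events in the same relative order in both. dp[8][6] = 4 confirms this is the maximum.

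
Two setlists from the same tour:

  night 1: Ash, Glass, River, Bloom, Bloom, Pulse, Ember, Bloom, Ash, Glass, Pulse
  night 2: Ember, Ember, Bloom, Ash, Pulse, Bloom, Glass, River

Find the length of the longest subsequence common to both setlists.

Pick Ash at night 1[1]=night 2[4]; then Pulse at night 1[6]=night 2[5]; then Bloom at night 1[8]=night 2[6]; then Glass at night 1[10]=night 2[7]; all 4 songs appear in both, in order. The LCS DP gives dp[11][8] = 4, so this is optimal.

4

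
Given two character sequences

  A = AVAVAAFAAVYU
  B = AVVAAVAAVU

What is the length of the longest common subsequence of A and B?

Taking A (A #1, B #1), then V (A #2, B #2), then V (A #4, B #3), then A (A #5, B #4), then A (A #6, B #5), then A (A #8, B #7), then A (A #9, B #8), then V (A #10, B #9), then U (A #12, B #10) gives a common subsequence of length 9. dp[12][10] = 9 confirms this is the maximum.

9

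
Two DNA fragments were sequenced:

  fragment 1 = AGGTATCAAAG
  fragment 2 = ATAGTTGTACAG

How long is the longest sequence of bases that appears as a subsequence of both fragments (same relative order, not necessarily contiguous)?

Let dp[i][j] be the LCS length of the first i bases of fragment 1 and the first j bases of fragment 2. dp[i][j] = dp[i-1][j-1]+1 when the i-th and j-th bases match, else max(dp[i-1][j], dp[i][j-1]).
    ·  A  T  A  G  T  T  G  T  A  C  A  G
 ·  0  0  0  0  0  0  0  0  0  0  0  0  0
 A  0  1  1  1  1  1  1  1  1  1  1  1  1
 G  0  1  1  1  2  2  2  2  2  2  2  2  2
 G  0  1  1  1  2  2  2  3  3  3  3  3  3
 T  0  1  2  2  2  3  3  3  4  4  4  4  4
 A  0  1  2  3  3  3  3  3  4  5  5  5  5
 T  0  1  2  3  3  4  4  4  4  5  5  5  5
 C  0  1  2  3  3  4  4  4  4  5  6  6  6
 A  0  1  2  3  3  4  4  4  4  5  6  7  7
 A  0  1  2  3  3  4  4  4  4  5  6  7  7
 A  0  1  2  3  3  4  4  4  4  5  6  7  7
 G  0  1  2  3  4  4  4  5  5  5  6  7  8
dp[11][12] = 8. One LCS (by backtracking along matches): AGGTACAG.

8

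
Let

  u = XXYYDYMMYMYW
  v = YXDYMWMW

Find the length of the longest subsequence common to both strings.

Pick X (u #2, v #2), then D (u #5, v #3), then Y (u #6, v #4), then M (u #7, v #5), then M (u #10, v #7), then W (u #12, v #8); all 6 characters appear in both, in order. The LCS DP gives dp[12][8] = 6, so this is optimal.

6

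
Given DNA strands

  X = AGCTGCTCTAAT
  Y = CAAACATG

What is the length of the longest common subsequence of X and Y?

Let dp[i][j] be the LCS length of the first i bases of X and the first j bases of Y. dp[i][j] = dp[i-1][j-1]+1 when the i-th and j-th bases match, else max(dp[i-1][j], dp[i][j-1]).
    ·  C  A  A  A  C  A  T  G
 ·  0  0  0  0  0  0  0  0  0
 A  0  0  1  1  1  1  1  1  1
 G  0  0  1  1  1  1  1  1  2
 C  0  1  1  1  1  2  2  2  2
 T  0  1  1  1  1  2  2  3  3
 G  0  1  1  1  1  2  2  3  4
 C  0  1  1  1  1  2  2  3  4
 T  0  1  1  1  1  2  2  3  4
 C  0  1  1  1  1  2  2  3  4
 T  0  1  1  1  1  2  2  3  4
 A  0  1  2  2  2  2  3  3  4
 A  0  1  2  3  3  3  3  3  4
 T  0  1  2  3  3  3  3  4  4
dp[12][8] = 4. One LCS (by backtracking along matches): ACTG.

4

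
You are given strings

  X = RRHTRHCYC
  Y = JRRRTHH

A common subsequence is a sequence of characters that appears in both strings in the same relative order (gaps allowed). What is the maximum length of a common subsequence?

Let dp[i][j] be the LCS length of the first i characters of X and the first j characters of Y. dp[i][j] = dp[i-1][j-1]+1 when the i-th and j-th characters match, else max(dp[i-1][j], dp[i][j-1]).
    ·  J  R  R  R  T  H  H
 ·  0  0  0  0  0  0  0  0
 R  0  0  1  1  1  1  1  1
 R  0  0  1  2  2  2  2  2
 H  0  0  1  2  2  2  3  3
 T  0  0  1  2  2  3  3  3
 R  0  0  1  2  3  3  3  3
 H  0  0  1  2  3  3  4  4
 C  0  0  1  2  3  3  4  4
 Y  0  0  1  2  3  3  4  4
 C  0  0  1  2  3  3  4  4
dp[9][7] = 4. One LCS (by backtracking along matches): RRHH.

4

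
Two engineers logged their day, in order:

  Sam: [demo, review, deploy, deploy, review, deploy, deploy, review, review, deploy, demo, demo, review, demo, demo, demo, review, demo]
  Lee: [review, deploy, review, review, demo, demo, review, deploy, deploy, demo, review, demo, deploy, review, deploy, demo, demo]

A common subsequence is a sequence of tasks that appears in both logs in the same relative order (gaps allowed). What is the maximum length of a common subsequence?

Match review [2,1] → deploy [4,2] → review [5,3] → review [8,4] → review [9,7] → deploy [10,9] → demo [11,10] → demo [12,12] → review [13,14] → demo [16,16] → demo [18,17] — 11 tasks in the same relative order in both. Since dp[18][17] = 11, nothing longer is possible.

11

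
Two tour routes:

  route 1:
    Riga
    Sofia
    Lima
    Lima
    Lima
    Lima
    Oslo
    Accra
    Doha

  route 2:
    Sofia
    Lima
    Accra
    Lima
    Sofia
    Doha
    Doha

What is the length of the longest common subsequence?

Pick Sofia (route 1 #2, route 2 #1); then Lima (route 1 #3, route 2 #2); then Lima (route 1 #4, route 2 #4); then Doha (route 1 #9, route 2 #7); all 4 stops appear in both, in order. dp[9][7] = 4 confirms this is the maximum.

4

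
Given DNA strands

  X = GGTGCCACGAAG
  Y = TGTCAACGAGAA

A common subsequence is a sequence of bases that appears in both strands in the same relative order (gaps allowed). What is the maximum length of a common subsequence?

Match G [2,2], then T [3,3], then C [5,4], then C [6,7], then A [7,9], then G [9,10], then A [10,11], then A [11,12] — 8 bases in the same relative order in both, and the DP table's final entry dp[12][12] is also 8, so no common subsequence is longer.

8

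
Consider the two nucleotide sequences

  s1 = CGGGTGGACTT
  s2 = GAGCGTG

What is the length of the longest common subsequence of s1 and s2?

Match G at s1[2]=s2[1] → G at s1[3]=s2[3] → G at s1[4]=s2[5] → T at s1[5]=s2[6] → G at s1[7]=s2[7] — 5 bases in the same relative order in both. Since dp[11][7] = 5, nothing longer is possible.

5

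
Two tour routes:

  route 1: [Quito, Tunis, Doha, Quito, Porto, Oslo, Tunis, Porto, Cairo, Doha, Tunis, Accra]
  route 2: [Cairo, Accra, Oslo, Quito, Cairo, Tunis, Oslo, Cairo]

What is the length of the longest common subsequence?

Taking Quito at route 1[1]=route 2[4], then Tunis at route 1[2]=route 2[6], then Oslo at route 1[6]=route 2[7], then Cairo at route 1[9]=route 2[8] gives a common subsequence of length 4. Since dp[12][8] = 4, nothing longer is possible.

4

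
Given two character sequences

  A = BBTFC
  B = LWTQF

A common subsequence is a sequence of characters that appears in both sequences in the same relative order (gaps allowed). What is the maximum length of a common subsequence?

Pick T at A[3]=B[3], F at A[4]=B[5]; all 2 characters appear in both, in order. The LCS DP gives dp[5][5] = 2, so this is optimal.

2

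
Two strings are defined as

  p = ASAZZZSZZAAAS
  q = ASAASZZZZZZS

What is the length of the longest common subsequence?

9

Match A at p[1]=q[1]; then S at p[2]=q[2]; then A at p[3]=q[4]; then Z at p[4]=q[7]; then Z at p[5]=q[8]; then Z at p[6]=q[9]; then Z at p[8]=q[10]; then Z at p[9]=q[11]; then S at p[13]=q[12] — 9 characters in the same relative order in both. The LCS DP gives dp[13][12] = 9, so this is optimal.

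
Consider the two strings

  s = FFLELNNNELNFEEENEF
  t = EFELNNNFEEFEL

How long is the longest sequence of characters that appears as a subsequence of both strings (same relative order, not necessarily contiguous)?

Taking F (s #2, t #2), E (s #4, t #3), L (s #5, t #4), N (s #7, t #5), N (s #8, t #6), N (s #11, t #7), F (s #12, t #8), E (s #13, t #9), E (s #14, t #10), E (s #15, t #12) gives a common subsequence of length 10. Since dp[18][13] = 10, nothing longer is possible.

10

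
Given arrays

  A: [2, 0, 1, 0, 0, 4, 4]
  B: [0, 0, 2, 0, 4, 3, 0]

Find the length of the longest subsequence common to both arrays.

4

Let dp[i][j] be the LCS length of the first i values of A and the first j values of B. dp[i][j] = dp[i-1][j-1]+1 when the i-th and j-th values match, else max(dp[i-1][j], dp[i][j-1]).
    ·  0  0  2  0  4  3  0
 ·  0  0  0  0  0  0  0  0
 2  0  0  0  1  1  1  1  1
 0  0  1  1  1  2  2  2  2
 1  0  1  1  1  2  2  2  2
 0  0  1  2  2  2  2  2  3
 0  0  1  2  2  3  3  3  3
 4  0  1  2  2  3  4  4  4
 4  0  1  2  2  3  4  4  4
dp[7][7] = 4. One LCS (by backtracking along matches): 0, 0, 0, 4.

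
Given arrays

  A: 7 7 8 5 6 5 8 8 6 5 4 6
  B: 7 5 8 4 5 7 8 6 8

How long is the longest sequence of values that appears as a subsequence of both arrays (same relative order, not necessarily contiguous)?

Let dp[i][j] be the LCS length of the first i values of A and the first j values of B. dp[i][j] = dp[i-1][j-1]+1 when the i-th and j-th values match, else max(dp[i-1][j], dp[i][j-1]).
    ·  7  5  8  4  5  7  8  6  8
 ·  0  0  0  0  0  0  0  0  0  0
 7  0  1  1  1  1  1  1  1  1  1
 7  0  1  1  1  1  1  2  2  2  2
 8  0  1  1  2  2  2  2  3  3  3
 5  0  1  2  2  2  3  3  3  3  3
 6  0  1  2  2  2  3  3  3  4  4
 5  0  1  2  2  2  3  3  3  4  4
 8  0  1  2  3  3  3  3  4  4  5
 8  0  1  2  3  3  3  3  4  4  5
 6  0  1  2  3  3  3  3  4  5  5
 5  0  1  2  3  3  4  4  4  5  5
 4  0  1  2  3  4  4  4  4  5  5
 6  0  1  2  3  4  4  4  4  5  5
dp[12][9] = 5. One LCS (by backtracking along matches): 7, 7, 8, 6, 8.

5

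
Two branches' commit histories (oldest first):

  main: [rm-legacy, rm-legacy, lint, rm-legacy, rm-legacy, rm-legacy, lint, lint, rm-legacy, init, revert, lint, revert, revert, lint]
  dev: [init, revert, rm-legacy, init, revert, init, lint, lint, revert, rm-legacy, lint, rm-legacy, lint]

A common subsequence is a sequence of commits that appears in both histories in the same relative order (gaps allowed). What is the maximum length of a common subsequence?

Match rm-legacy (main #1, dev #3), then lint (main #3, dev #8), then rm-legacy (main #6, dev #10), then lint (main #8, dev #11), then rm-legacy (main #9, dev #12), then lint (main #15, dev #13) — 6 commits in the same relative order in both, and the DP table's final entry dp[15][13] is also 6, so no common subsequence is longer.

6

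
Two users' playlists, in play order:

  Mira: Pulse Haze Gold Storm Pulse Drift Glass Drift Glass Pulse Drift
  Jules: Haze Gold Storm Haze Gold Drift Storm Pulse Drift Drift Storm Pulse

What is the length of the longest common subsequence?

One common subsequence of length 7: Haze [2,4], then Gold [3,5], then Storm [4,7], then Pulse [5,8], then Drift [6,9], then Drift [8,10], then Pulse [10,12], and the DP table's final entry dp[11][12] is also 7, so no common subsequence is longer.

7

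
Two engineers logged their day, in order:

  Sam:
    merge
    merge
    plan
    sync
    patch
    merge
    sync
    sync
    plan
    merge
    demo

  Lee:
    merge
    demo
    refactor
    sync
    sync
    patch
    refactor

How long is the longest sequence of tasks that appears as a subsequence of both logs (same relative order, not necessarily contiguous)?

3

Taking merge (Sam #1, Lee #1), sync (Sam #4, Lee #5), patch (Sam #5, Lee #6) gives a common subsequence of length 3, and the DP table's final entry dp[11][7] is also 3, so no common subsequence is longer.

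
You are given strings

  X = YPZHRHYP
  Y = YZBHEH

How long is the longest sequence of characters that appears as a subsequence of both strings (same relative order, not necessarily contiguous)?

Let dp[i][j] be the LCS length of the first i characters of X and the first j characters of Y. dp[i][j] = dp[i-1][j-1]+1 when the i-th and j-th characters match, else max(dp[i-1][j], dp[i][j-1]).
    ·  Y  Z  B  H  E  H
 ·  0  0  0  0  0  0  0
 Y  0  1  1  1  1  1  1
 P  0  1  1  1  1  1  1
 Z  0  1  2  2  2  2  2
 H  0  1  2  2  3  3  3
 R  0  1  2  2  3  3  3
 H  0  1  2  2  3  3  4
 Y  0  1  2  2  3  3  4
 P  0  1  2  2  3  3  4
dp[8][6] = 4. One LCS (by backtracking along matches): YZHH.

4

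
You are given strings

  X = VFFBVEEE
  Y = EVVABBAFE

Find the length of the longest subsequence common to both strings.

3

Taking V (X #1, Y #3) → F (X #3, Y #8) → E (X #8, Y #9) gives a common subsequence of length 3, and the DP table's final entry dp[8][9] is also 3, so no common subsequence is longer.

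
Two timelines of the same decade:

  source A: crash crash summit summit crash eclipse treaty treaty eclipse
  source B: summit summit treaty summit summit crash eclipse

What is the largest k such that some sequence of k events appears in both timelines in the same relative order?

4

Pick summit at source A[3]=source B[4]; then summit at source A[4]=source B[5]; then crash at source A[5]=source B[6]; then eclipse at source A[9]=source B[7]; all 4 events appear in both, in order. dp[9][7] = 4 confirms this is the maximum.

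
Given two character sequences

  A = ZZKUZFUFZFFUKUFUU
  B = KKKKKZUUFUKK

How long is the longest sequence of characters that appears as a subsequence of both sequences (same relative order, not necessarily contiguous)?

Pick Z (A #2, B #6), U (A #4, B #7), U (A #7, B #8), F (A #11, B #9), U (A #12, B #10), K (A #13, B #12); all 6 characters appear in both, in order. Since dp[17][12] = 6, nothing longer is possible.

6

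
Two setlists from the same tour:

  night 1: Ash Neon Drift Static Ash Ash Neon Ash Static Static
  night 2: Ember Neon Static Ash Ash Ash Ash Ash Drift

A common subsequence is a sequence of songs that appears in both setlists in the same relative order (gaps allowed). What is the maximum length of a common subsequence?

5

Match Neon at night 1[2]=night 2[2], then Static at night 1[4]=night 2[3], then Ash at night 1[5]=night 2[6], then Ash at night 1[6]=night 2[7], then Ash at night 1[8]=night 2[8] — 5 songs in the same relative order in both. dp[10][9] = 5 confirms this is the maximum.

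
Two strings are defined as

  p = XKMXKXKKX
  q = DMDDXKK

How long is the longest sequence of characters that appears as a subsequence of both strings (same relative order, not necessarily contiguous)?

Let dp[i][j] be the LCS length of the first i characters of p and the first j characters of q. dp[i][j] = dp[i-1][j-1]+1 when the i-th and j-th characters match, else max(dp[i-1][j], dp[i][j-1]).
    ·  D  M  D  D  X  K  K
 ·  0  0  0  0  0  0  0  0
 X  0  0  0  0  0  1  1  1
 K  0  0  0  0  0  1  2  2
 M  0  0  1  1  1  1  2  2
 X  0  0  1  1  1  2  2  2
 K  0  0  1  1  1  2  3  3
 X  0  0  1  1  1  2  3  3
 K  0  0  1  1  1  2  3  4
 K  0  0  1  1  1  2  3  4
 X  0  0  1  1  1  2  3  4
dp[9][7] = 4. One LCS (by backtracking along matches): MXKK.

4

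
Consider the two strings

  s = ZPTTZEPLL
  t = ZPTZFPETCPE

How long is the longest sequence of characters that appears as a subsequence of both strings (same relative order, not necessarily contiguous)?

6

Pick Z at s[1]=t[1], P at s[2]=t[2], T at s[4]=t[3], Z at s[5]=t[4], E at s[6]=t[7], P at s[7]=t[10]; all 6 characters appear in both, in order. The LCS DP gives dp[9][11] = 6, so this is optimal.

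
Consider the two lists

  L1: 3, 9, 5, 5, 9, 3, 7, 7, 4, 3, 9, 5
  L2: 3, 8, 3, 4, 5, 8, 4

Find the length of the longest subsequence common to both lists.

4

Taking 3 at L1[1]=L2[1], 3 at L1[6]=L2[3], 4 at L1[9]=L2[4], 5 at L1[12]=L2[5] gives a common subsequence of length 4. dp[12][7] = 4 confirms this is the maximum.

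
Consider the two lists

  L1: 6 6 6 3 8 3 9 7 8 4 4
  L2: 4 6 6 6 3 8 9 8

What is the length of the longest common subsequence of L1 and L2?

7

Let dp[i][j] be the LCS length of the first i values of L1 and the first j values of L2. dp[i][j] = dp[i-1][j-1]+1 when the i-th and j-th values match, else max(dp[i-1][j], dp[i][j-1]).
    ·  4  6  6  6  3  8  9  8
 ·  0  0  0  0  0  0  0  0  0
 6  0  0  1  1  1  1  1  1  1
 6  0  0  1  2  2  2  2  2  2
 6  0  0  1  2  3  3  3  3  3
 3  0  0  1  2  3  4  4  4  4
 8  0  0  1  2  3  4  5  5  5
 3  0  0  1  2  3  4  5  5  5
 9  0  0  1  2  3  4  5  6  6
 7  0  0  1  2  3  4  5  6  6
 8  0  0  1  2  3  4  5  6  7
 4  0  1  1  2  3  4  5  6  7
 4  0  1  1  2  3  4  5  6  7
dp[11][8] = 7. One LCS (by backtracking along matches): 6, 6, 6, 3, 8, 9, 8.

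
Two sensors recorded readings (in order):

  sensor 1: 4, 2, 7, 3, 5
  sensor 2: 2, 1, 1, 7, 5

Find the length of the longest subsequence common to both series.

3

Taking 2 (sensor 1 #2, sensor 2 #1), then 7 (sensor 1 #3, sensor 2 #4), then 5 (sensor 1 #5, sensor 2 #5) gives a common subsequence of length 3, and the DP table's final entry dp[5][5] is also 3, so no common subsequence is longer.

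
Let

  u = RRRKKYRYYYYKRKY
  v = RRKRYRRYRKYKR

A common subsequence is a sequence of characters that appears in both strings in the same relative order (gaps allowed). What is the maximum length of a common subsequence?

Pick R [1,1]; then R [2,2]; then R [3,4]; then Y [6,5]; then R [7,7]; then Y [8,8]; then Y [11,11]; then K [12,12]; then R [13,13]; all 9 characters appear in both, in order. The LCS DP gives dp[15][13] = 9, so this is optimal.

9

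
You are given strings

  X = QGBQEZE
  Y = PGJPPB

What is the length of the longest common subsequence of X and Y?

2

Match G (X #2, Y #2); then B (X #3, Y #6) — 2 characters in the same relative order in both, and the DP table's final entry dp[7][6] is also 2, so no common subsequence is longer.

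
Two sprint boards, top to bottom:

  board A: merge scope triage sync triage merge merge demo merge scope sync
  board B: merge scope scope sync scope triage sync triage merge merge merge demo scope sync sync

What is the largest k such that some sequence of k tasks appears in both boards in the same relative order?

10

Pick merge (board A #1, board B #1), scope (board A #2, board B #5), triage (board A #3, board B #6), sync (board A #4, board B #7), triage (board A #5, board B #8), merge (board A #6, board B #10), merge (board A #7, board B #11), demo (board A #8, board B #12), scope (board A #10, board B #13), sync (board A #11, board B #15); all 10 tasks appear in both, in order. The LCS DP gives dp[11][15] = 10, so this is optimal.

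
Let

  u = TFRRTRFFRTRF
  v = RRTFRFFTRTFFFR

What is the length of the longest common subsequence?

9

Taking R [3,1]; then R [4,2]; then T [5,3]; then R [6,5]; then F [7,6]; then F [8,7]; then R [9,9]; then T [10,10]; then R [11,14] gives a common subsequence of length 9. dp[12][14] = 9 confirms this is the maximum.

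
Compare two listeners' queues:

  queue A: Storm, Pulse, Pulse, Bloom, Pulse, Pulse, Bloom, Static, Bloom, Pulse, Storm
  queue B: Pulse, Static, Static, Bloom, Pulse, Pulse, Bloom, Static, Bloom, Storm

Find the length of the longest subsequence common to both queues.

Pick Pulse at queue A[2]=queue B[1] → Bloom at queue A[4]=queue B[4] → Pulse at queue A[5]=queue B[5] → Pulse at queue A[6]=queue B[6] → Bloom at queue A[7]=queue B[7] → Static at queue A[8]=queue B[8] → Bloom at queue A[9]=queue B[9] → Storm at queue A[11]=queue B[10]; all 8 songs appear in both, in order. The LCS DP gives dp[11][10] = 8, so this is optimal.

8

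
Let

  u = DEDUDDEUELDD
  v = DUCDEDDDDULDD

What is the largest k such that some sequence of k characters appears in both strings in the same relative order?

9

Match D at u[1]=v[4]; then E at u[2]=v[5]; then D at u[3]=v[7]; then D at u[5]=v[8]; then D at u[6]=v[9]; then U at u[8]=v[10]; then L at u[10]=v[11]; then D at u[11]=v[12]; then D at u[12]=v[13] — 9 characters in the same relative order in both. Since dp[12][13] = 9, nothing longer is possible.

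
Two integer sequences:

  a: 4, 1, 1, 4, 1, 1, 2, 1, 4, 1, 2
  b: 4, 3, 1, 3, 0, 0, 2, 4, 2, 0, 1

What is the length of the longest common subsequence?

5

Taking 4 [1,1]; then 1 [2,3]; then 4 [4,8]; then 2 [7,9]; then 1 [10,11] gives a common subsequence of length 5. The LCS DP gives dp[11][11] = 5, so this is optimal.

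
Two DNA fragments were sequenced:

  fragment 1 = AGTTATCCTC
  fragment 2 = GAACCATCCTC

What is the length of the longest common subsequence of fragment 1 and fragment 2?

7

Match A (fragment 1 #1, fragment 2 #3); then A (fragment 1 #5, fragment 2 #6); then T (fragment 1 #6, fragment 2 #7); then C (fragment 1 #7, fragment 2 #8); then C (fragment 1 #8, fragment 2 #9); then T (fragment 1 #9, fragment 2 #10); then C (fragment 1 #10, fragment 2 #11) — 7 bases in the same relative order in both. The LCS DP gives dp[10][11] = 7, so this is optimal.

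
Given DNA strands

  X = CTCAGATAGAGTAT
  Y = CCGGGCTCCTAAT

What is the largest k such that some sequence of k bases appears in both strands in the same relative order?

8

Match C [1,1], C [3,2], G [5,3], G [9,4], G [11,5], T [12,10], A [13,12], T [14,13] — 8 bases in the same relative order in both. The LCS DP gives dp[14][13] = 8, so this is optimal.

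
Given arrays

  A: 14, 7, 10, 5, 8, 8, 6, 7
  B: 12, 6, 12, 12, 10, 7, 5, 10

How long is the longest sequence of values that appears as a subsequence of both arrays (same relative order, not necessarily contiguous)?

2

Taking 7 (A #2, B #6), 10 (A #3, B #8) gives a common subsequence of length 2. dp[8][8] = 2 confirms this is the maximum.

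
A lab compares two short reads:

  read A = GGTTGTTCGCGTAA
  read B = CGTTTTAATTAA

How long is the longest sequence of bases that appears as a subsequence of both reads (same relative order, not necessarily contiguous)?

Pick G (read A #1, read B #2); then T (read A #3, read B #4); then T (read A #4, read B #5); then T (read A #6, read B #6); then T (read A #7, read B #9); then T (read A #12, read B #10); then A (read A #13, read B #11); then A (read A #14, read B #12); all 8 bases appear in both, in order. Since dp[14][12] = 8, nothing longer is possible.

8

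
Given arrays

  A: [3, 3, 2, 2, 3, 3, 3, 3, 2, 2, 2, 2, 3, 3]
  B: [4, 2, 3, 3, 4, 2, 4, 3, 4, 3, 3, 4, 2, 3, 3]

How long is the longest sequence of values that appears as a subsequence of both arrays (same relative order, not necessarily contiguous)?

9

Taking 3 [1,3]; then 3 [2,4]; then 2 [3,6]; then 3 [5,8]; then 3 [6,10]; then 3 [7,11]; then 2 [12,13]; then 3 [13,14]; then 3 [14,15] gives a common subsequence of length 9. The LCS DP gives dp[14][15] = 9, so this is optimal.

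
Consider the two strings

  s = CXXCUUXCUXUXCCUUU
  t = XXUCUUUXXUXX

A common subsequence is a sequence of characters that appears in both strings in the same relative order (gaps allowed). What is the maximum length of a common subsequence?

Pick X [2,1]; then X [3,2]; then C [4,4]; then U [5,6]; then U [6,7]; then X [7,9]; then U [9,10]; then X [10,11]; then X [12,12]; all 9 characters appear in both, in order, and the DP table's final entry dp[17][12] is also 9, so no common subsequence is longer.

9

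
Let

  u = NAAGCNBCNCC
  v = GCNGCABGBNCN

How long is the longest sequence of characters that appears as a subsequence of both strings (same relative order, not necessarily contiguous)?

6

Match N [1,3], A [2,6], G [4,8], N [6,10], C [8,11], N [9,12] — 6 characters in the same relative order in both, and the DP table's final entry dp[11][12] is also 6, so no common subsequence is longer.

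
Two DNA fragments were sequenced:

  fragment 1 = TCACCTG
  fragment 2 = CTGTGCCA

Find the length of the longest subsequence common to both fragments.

One common subsequence of length 3: T (fragment 1 #1, fragment 2 #4) → C (fragment 1 #2, fragment 2 #7) → A (fragment 1 #3, fragment 2 #8). The LCS DP gives dp[7][8] = 3, so this is optimal.

3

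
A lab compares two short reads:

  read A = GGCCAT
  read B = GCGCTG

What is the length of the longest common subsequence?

4

One common subsequence of length 4: G [1,1], G [2,3], C [4,4], T [6,5]. Since dp[6][6] = 4, nothing longer is possible.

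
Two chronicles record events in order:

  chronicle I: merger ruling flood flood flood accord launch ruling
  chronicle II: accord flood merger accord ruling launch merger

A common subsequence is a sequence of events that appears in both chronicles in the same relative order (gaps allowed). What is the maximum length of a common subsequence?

3

Match merger at chronicle I[1]=chronicle II[3]; then ruling at chronicle I[2]=chronicle II[5]; then launch at chronicle I[7]=chronicle II[6] — 3 events in the same relative order in both. dp[8][7] = 3 confirms this is the maximum.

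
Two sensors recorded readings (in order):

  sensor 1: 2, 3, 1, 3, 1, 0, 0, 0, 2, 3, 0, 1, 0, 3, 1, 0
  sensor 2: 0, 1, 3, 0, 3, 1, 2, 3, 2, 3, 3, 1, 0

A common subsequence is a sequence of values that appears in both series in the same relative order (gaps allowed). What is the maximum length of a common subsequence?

Taking 3 [2,5]; then 1 [3,6]; then 3 [4,8]; then 2 [9,9]; then 3 [10,10]; then 3 [14,11]; then 1 [15,12]; then 0 [16,13] gives a common subsequence of length 8, and the DP table's final entry dp[16][13] is also 8, so no common subsequence is longer.

8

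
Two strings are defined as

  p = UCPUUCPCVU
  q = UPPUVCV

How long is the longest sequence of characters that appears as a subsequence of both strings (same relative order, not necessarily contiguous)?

5

Let dp[i][j] be the LCS length of the first i characters of p and the first j characters of q. dp[i][j] = dp[i-1][j-1]+1 when the i-th and j-th characters match, else max(dp[i-1][j], dp[i][j-1]).
    ·  U  P  P  U  V  C  V
 ·  0  0  0  0  0  0  0  0
 U  0  1  1  1  1  1  1  1
 C  0  1  1  1  1  1  2  2
 P  0  1  2  2  2  2  2  2
 U  0  1  2  2  3  3  3  3
 U  0  1  2  2  3  3  3  3
 C  0  1  2  2  3  3  4  4
 P  0  1  2  3  3  3  4  4
 C  0  1  2  3  3  3  4  4
 V  0  1  2  3  3  4  4  5
 U  0  1  2  3  4  4  4  5
dp[10][7] = 5. One LCS (by backtracking along matches): UPUCV.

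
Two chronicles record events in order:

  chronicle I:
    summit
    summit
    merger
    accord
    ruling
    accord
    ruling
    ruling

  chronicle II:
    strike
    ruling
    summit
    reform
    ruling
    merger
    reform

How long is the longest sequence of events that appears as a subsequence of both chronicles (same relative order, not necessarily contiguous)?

One common subsequence of length 2: summit [1,3]; then merger [3,6], and the DP table's final entry dp[8][7] is also 2, so no common subsequence is longer.

2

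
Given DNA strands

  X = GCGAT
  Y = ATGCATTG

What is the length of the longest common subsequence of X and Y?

4

Pick G [1,3], then C [2,4], then A [4,5], then T [5,7]; all 4 bases appear in both, in order. Since dp[5][8] = 4, nothing longer is possible.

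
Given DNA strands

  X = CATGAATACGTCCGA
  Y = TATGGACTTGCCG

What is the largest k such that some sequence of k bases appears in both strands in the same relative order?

9

Taking A at X[2]=Y[2] → T at X[3]=Y[3] → G at X[4]=Y[5] → A at X[5]=Y[6] → T at X[7]=Y[9] → G at X[10]=Y[10] → C at X[12]=Y[11] → C at X[13]=Y[12] → G at X[14]=Y[13] gives a common subsequence of length 9. The LCS DP gives dp[15][13] = 9, so this is optimal.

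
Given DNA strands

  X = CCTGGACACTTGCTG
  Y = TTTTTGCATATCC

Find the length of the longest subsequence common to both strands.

7

Taking T (X #3, Y #5); then G (X #5, Y #6); then C (X #7, Y #7); then A (X #8, Y #8); then T (X #10, Y #9); then T (X #11, Y #11); then C (X #13, Y #13) gives a common subsequence of length 7. The LCS DP gives dp[15][13] = 7, so this is optimal.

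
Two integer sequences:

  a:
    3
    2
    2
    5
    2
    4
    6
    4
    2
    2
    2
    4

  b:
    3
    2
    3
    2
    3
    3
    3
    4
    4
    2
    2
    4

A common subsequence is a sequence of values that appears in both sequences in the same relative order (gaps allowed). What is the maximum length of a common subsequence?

Taking 3 [1,1], then 2 [2,2], then 2 [3,4], then 4 [6,8], then 4 [8,9], then 2 [10,10], then 2 [11,11], then 4 [12,12] gives a common subsequence of length 8. The LCS DP gives dp[12][12] = 8, so this is optimal.

8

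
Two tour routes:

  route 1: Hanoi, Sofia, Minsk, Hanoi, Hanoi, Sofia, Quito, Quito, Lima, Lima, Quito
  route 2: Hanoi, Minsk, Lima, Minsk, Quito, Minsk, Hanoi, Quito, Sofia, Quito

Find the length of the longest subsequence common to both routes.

Match Hanoi [1,1], Minsk [3,6], Hanoi [4,7], Sofia [6,9], Quito [11,10] — 5 stops in the same relative order in both. The LCS DP gives dp[11][10] = 5, so this is optimal.

5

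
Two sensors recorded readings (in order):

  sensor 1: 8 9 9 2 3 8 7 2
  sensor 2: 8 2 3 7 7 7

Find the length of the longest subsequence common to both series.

Pick 8 [1,1]; then 2 [4,2]; then 3 [5,3]; then 7 [7,6]; all 4 values appear in both, in order, and the DP table's final entry dp[8][6] is also 4, so no common subsequence is longer.

4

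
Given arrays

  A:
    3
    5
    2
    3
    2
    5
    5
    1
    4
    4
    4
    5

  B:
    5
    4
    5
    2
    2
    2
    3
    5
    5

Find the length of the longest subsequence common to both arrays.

5

Match 5 [2,3]; then 2 [3,6]; then 3 [4,7]; then 5 [7,8]; then 5 [12,9] — 5 values in the same relative order in both. Since dp[12][9] = 5, nothing longer is possible.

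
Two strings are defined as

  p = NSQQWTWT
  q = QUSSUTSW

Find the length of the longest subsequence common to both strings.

Let dp[i][j] be the LCS length of the first i characters of p and the first j characters of q. dp[i][j] = dp[i-1][j-1]+1 when the i-th and j-th characters match, else max(dp[i-1][j], dp[i][j-1]).
    ·  Q  U  S  S  U  T  S  W
 ·  0  0  0  0  0  0  0  0  0
 N  0  0  0  0  0  0  0  0  0
 S  0  0  0  1  1  1  1  1  1
 Q  0  1  1  1  1  1  1  1  1
 Q  0  1  1  1  1  1  1  1  1
 W  0  1  1  1  1  1  1  1  2
 T  0  1  1  1  1  1  2  2  2
 W  0  1  1  1  1  1  2  2  3
 T  0  1  1  1  1  1  2  2  3
dp[8][8] = 3. One LCS (by backtracking along matches): STW.

3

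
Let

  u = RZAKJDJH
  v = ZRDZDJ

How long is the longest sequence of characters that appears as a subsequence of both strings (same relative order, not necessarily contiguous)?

One common subsequence of length 4: R at u[1]=v[2], Z at u[2]=v[4], D at u[6]=v[5], J at u[7]=v[6]. Since dp[8][6] = 4, nothing longer is possible.

4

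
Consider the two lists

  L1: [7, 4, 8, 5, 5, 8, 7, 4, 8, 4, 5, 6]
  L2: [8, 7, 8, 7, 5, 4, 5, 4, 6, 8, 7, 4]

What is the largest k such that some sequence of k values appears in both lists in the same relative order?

Pick 7 at L1[1]=L2[2], 8 at L1[3]=L2[3], 5 at L1[4]=L2[5], 5 at L1[5]=L2[7], 8 at L1[6]=L2[10], 7 at L1[7]=L2[11], 4 at L1[10]=L2[12]; all 7 values appear in both, in order. dp[12][12] = 7 confirms this is the maximum.

7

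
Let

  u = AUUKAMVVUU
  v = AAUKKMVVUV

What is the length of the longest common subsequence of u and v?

One common subsequence of length 7: A at u[1]=v[2] → U at u[2]=v[3] → K at u[4]=v[5] → M at u[6]=v[6] → V at u[7]=v[7] → V at u[8]=v[8] → U at u[9]=v[9]. Since dp[10][10] = 7, nothing longer is possible.

7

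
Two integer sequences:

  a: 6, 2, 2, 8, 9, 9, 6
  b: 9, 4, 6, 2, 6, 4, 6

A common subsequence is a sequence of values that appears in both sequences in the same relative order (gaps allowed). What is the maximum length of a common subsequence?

Match 6 [1,3], 2 [2,4], 6 [7,7] — 3 values in the same relative order in both, and the DP table's final entry dp[7][7] is also 3, so no common subsequence is longer.

3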